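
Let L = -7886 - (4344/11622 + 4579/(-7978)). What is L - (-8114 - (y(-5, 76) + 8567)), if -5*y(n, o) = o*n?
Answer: 137090080657/15453386 ≈ 8871.2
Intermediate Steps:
y(n, o) = -n*o/5 (y(n, o) = -o*n/5 = -n*o/5)
L = -121862308545/15453386 (L = -7886 - (4344*(1/11622) + 4579*(-1/7978)) = -7886 - (724/1937 - 4579/7978) = -7886 - 1*(-3093451/15453386) = -7886 + 3093451/15453386 = -121862308545/15453386 ≈ -7885.8)
L - (-8114 - (y(-5, 76) + 8567)) = -121862308545/15453386 - (-8114 - (-1/5*(-5)*76 + 8567)) = -121862308545/15453386 - (-8114 - (76 + 8567)) = -121862308545/15453386 - (-8114 - 1*8643) = -121862308545/15453386 - (-8114 - 8643) = -121862308545/15453386 - 1*(-16757) = -121862308545/15453386 + 16757 = 137090080657/15453386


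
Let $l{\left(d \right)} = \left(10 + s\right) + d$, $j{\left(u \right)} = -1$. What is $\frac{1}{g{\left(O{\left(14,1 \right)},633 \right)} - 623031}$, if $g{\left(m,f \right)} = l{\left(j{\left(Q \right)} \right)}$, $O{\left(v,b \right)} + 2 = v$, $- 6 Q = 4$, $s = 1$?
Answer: $- \frac{1}{623021} \approx -1.6051 \cdot 10^{-6}$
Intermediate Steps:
$Q = - \frac{2}{3}$ ($Q = \left(- \frac{1}{6}\right) 4 = - \frac{2}{3} \approx -0.66667$)
$O{\left(v,b \right)} = -2 + v$
$l{\left(d \right)} = 11 + d$ ($l{\left(d \right)} = \left(10 + 1\right) + d = 11 + d$)
$g{\left(m,f \right)} = 10$ ($g{\left(m,f \right)} = 11 - 1 = 10$)
$\frac{1}{g{\left(O{\left(14,1 \right)},633 \right)} - 623031} = \frac{1}{10 - 623031} = \frac{1}{-623021} = - \frac{1}{623021}$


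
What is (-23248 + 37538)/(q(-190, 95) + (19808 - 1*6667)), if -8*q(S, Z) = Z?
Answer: 114320/105033 ≈ 1.0884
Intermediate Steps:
q(S, Z) = -Z/8
(-23248 + 37538)/(q(-190, 95) + (19808 - 1*6667)) = (-23248 + 37538)/(-⅛*95 + (19808 - 1*6667)) = 14290/(-95/8 + (19808 - 6667)) = 14290/(-95/8 + 13141) = 14290/(105033/8) = 14290*(8/105033) = 114320/105033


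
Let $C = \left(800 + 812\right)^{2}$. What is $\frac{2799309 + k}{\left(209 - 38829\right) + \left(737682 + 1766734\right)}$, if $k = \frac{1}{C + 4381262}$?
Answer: $\frac{19538633754055}{17210777715576} \approx 1.1353$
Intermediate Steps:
$C = 2598544$ ($C = 1612^{2} = 2598544$)
$k = \frac{1}{6979806}$ ($k = \frac{1}{2598544 + 4381262} = \frac{1}{6979806} \approx 1.4327 \cdot 10^{-7}$)
$\frac{2799309 + k}{\left(209 - 38829\right) + \left(737682 + 1766734\right)} = \frac{2799309 + \frac{1}{6979806}}{\left(209 - 38829\right) + \left(737682 + 1766734\right)} = \frac{19538633754055}{6979806 \left(\left(209 - 38829\right) + 2504416\right)} = \frac{19538633754055}{6979806 \left(-38620 + 2504416\right)} = \frac{19538633754055}{6979806 \cdot 2465796} = \frac{19538633754055}{6979806} \cdot \frac{1}{2465796} = \frac{19538633754055}{17210777715576}$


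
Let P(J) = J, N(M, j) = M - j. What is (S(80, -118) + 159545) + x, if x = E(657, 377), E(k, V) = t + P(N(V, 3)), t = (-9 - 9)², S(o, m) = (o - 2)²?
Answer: 166327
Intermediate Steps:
S(o, m) = (-2 + o)²
t = 324 (t = (-18)² = 324)
E(k, V) = 321 + V (E(k, V) = 324 + (V - 1*3) = 324 + (V - 3) = 324 + (-3 + V) = 321 + V)
x = 698 (x = 321 + 377 = 698)
(S(80, -118) + 159545) + x = ((-2 + 80)² + 159545) + 698 = (78² + 159545) + 698 = (6084 + 159545) + 698 = 165629 + 698 = 166327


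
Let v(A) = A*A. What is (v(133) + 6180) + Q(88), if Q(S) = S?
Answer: 23957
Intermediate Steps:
v(A) = A²
(v(133) + 6180) + Q(88) = (133² + 6180) + 88 = (17689 + 6180) + 88 = 23869 + 88 = 23957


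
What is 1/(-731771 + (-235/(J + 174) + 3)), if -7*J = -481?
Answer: -1699/1243275477 ≈ -1.3666e-6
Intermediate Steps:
J = 481/7 (J = -⅐*(-481) = 481/7 ≈ 68.714)
1/(-731771 + (-235/(J + 174) + 3)) = 1/(-731771 + (-235/(481/7 + 174) + 3)) = 1/(-731771 + (-235/1699/7 + 3)) = 1/(-731771 + (-235*7/1699 + 3)) = 1/(-731771 + (-1645/1699 + 3)) = 1/(-731771 + 3452/1699) = 1/(-1243275477/1699) = -1699/1243275477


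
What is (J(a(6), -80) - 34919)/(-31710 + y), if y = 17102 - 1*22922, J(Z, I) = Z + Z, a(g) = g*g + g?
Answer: 6967/7506 ≈ 0.92819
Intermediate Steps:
a(g) = g + g**2 (a(g) = g**2 + g = g + g**2)
J(Z, I) = 2*Z
y = -5820 (y = 17102 - 22922 = -5820)
(J(a(6), -80) - 34919)/(-31710 + y) = (2*(6*(1 + 6)) - 34919)/(-31710 - 5820) = (2*(6*7) - 34919)/(-37530) = (2*42 - 34919)*(-1/37530) = (84 - 34919)*(-1/37530) = -34835*(-1/37530) = 6967/7506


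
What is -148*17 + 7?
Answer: -2509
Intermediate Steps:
-148*17 + 7 = -37*68 + 7 = -2516 + 7 = -2509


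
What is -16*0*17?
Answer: 0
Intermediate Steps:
-16*0*17 = 0*17 = 0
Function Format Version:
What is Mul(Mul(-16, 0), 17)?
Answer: 0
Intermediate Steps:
Mul(Mul(-16, 0), 17) = Mul(0, 17) = 0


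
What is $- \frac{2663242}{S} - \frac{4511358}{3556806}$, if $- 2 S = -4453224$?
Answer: $- \frac{1626473248679}{659968910106} \approx -2.4645$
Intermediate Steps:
$S = 2226612$ ($S = \left(- \frac{1}{2}\right) \left(-4453224\right) = 2226612$)
$- \frac{2663242}{S} - \frac{4511358}{3556806} = - \frac{2663242}{2226612} - \frac{4511358}{3556806} = \left(-2663242\right) \frac{1}{2226612} - \frac{751893}{592801} = - \frac{1331621}{1113306} - \frac{751893}{592801} = - \frac{1626473248679}{659968910106}$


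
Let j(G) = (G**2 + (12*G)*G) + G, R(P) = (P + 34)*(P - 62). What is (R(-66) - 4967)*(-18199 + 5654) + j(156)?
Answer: 11243219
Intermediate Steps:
R(P) = (-62 + P)*(34 + P) (R(P) = (34 + P)*(-62 + P) = (-62 + P)*(34 + P))
j(G) = G + 13*G**2 (j(G) = (G**2 + 12*G**2) + G = 13*G**2 + G = G + 13*G**2)
(R(-66) - 4967)*(-18199 + 5654) + j(156) = ((-2108 + (-66)**2 - 28*(-66)) - 4967)*(-18199 + 5654) + 156*(1 + 13*156) = ((-2108 + 4356 + 1848) - 4967)*(-12545) + 156*(1 + 2028) = (4096 - 4967)*(-12545) + 156*2029 = -871*(-12545) + 316524 = 10926695 + 316524 = 11243219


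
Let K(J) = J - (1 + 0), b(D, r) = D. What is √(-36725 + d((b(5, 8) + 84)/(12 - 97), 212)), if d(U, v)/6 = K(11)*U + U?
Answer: I*√265837415/85 ≈ 191.82*I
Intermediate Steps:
K(J) = -1 + J (K(J) = J - 1*1 = J - 1 = -1 + J)
d(U, v) = 66*U (d(U, v) = 6*((-1 + 11)*U + U) = 6*(10*U + U) = 6*(11*U) = 66*U)
√(-36725 + d((b(5, 8) + 84)/(12 - 97), 212)) = √(-36725 + 66*((5 + 84)/(12 - 97))) = √(-36725 + 66*(89/(-85))) = √(-36725 + 66*(89*(-1/85))) = √(-36725 + 66*(-89/85)) = √(-36725 - 5874/85) = √(-3127499/85) = I*√265837415/85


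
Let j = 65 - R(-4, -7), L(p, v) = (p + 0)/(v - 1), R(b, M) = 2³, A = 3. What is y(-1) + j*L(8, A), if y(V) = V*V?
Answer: 229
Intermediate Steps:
y(V) = V²
R(b, M) = 8
L(p, v) = p/(-1 + v)
j = 57 (j = 65 - 1*8 = 65 - 8 = 57)
y(-1) + j*L(8, A) = (-1)² + 57*(8/(-1 + 3)) = 1 + 57*(8/2) = 1 + 57*(8*(½)) = 1 + 57*4 = 1 + 228 = 229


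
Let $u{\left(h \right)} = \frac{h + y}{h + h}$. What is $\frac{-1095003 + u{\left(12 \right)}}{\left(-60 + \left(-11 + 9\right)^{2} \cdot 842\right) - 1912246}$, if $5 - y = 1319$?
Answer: $\frac{4380229}{7635752} \approx 0.57365$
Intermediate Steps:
$y = -1314$ ($y = 5 - 1319 = -1314$)
$u{\left(h \right)} = \frac{-1314 + h}{2 h}$ ($u{\left(h \right)} = \frac{h - 1314}{h + h} = \frac{-1314 + h}{2 h}$)
$\frac{-1095003 + u{\left(12 \right)}}{\left(-60 + \left(-11 + 9\right)^{2} \cdot 842\right) - 1912246} = \frac{-1095003 + \frac{-1314 + 12}{2 \cdot 12}}{\left(-60 + \left(-11 + 9\right)^{2} \cdot 842\right) - 1912246} = \frac{-1095003 + \frac{1}{2} \cdot \frac{1}{12} \left(-1302\right)}{\left(-60 + \left(-2\right)^{2} \cdot 842\right) - 1912246} = \frac{-1095003 - \frac{217}{4}}{\left(-60 + 4 \cdot 842\right) - 1912246} = - \frac{4380229}{4 \left(\left(-60 + 3368\right) - 1912246\right)} = - \frac{4380229}{4 \left(3308 - 1912246\right)} = - \frac{4380229}{4 \left(-1908938\right)} = \left(- \frac{4380229}{4}\right) \left(- \frac{1}{1908938}\right) = \frac{4380229}{7635752}$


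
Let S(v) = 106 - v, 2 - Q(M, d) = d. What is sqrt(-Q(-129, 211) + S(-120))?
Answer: sqrt(435) ≈ 20.857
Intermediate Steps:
Q(M, d) = 2 - d
sqrt(-Q(-129, 211) + S(-120)) = sqrt(-(2 - 1*211) + (106 - 1*(-120))) = sqrt(-(2 - 211) + (106 + 120)) = sqrt(-1*(-209) + 226) = sqrt(209 + 226) = sqrt(435)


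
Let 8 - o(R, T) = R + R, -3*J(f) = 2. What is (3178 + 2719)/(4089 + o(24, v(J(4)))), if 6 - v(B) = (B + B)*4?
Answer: 5897/4049 ≈ 1.4564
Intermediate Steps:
J(f) = -⅔ (J(f) = -⅓*2 = -⅔)
v(B) = 6 - 8*B (v(B) = 6 - (B + B)*4 = 6 - 2*B*4 = 6 - 8*B)
o(R, T) = 8 - 2*R (o(R, T) = 8 - (R + R) = 8 - 2*R)
(3178 + 2719)/(4089 + o(24, v(J(4)))) = (3178 + 2719)/(4089 + (8 - 2*24)) = 5897/(4089 + (8 - 48)) = 5897/(4089 - 40) = 5897/4049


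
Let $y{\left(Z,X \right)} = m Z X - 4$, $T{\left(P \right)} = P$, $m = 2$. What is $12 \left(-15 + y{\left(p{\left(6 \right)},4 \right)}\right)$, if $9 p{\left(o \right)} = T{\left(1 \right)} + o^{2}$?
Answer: $\frac{500}{3} \approx 166.67$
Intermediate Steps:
$p{\left(o \right)} = \frac{1}{9} + \frac{o^{2}}{9}$ ($p{\left(o \right)} = \frac{1 + o^{2}}{9} = \frac{1}{9} + \frac{o^{2}}{9}$)
$y{\left(Z,X \right)} = -4 + 2 X Z$ ($y{\left(Z,X \right)} = 2 Z X - 4 = 2 X Z - 4 = -4 + 2 X Z$)
$12 \left(-15 + y{\left(p{\left(6 \right)},4 \right)}\right) = 12 \left(-15 - \left(4 - 8 \left(\frac{1}{9} + \frac{6^{2}}{9}\right)\right)\right) = 12 \left(-15 - \left(4 - 8 \left(\frac{1}{9} + \frac{1}{9} \cdot 36\right)\right)\right) = 12 \left(-15 - \left(4 - 8 \left(\frac{1}{9} + 4\right)\right)\right) = 12 \left(-15 - \left(4 - \frac{296}{9}\right)\right) = 12 \left(-15 + \left(-4 + \frac{296}{9}\right)\right) = 12 \left(-15 + \frac{260}{9}\right) = 12 \cdot \frac{125}{9} = \frac{500}{3}$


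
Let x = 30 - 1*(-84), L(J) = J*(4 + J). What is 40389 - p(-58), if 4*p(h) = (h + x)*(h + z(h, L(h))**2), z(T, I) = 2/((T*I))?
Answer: 169948471893185/4124862792 ≈ 41201.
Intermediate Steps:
z(T, I) = 2/(I*T) (z(T, I) = 2/((I*T)) = 2*(1/(I*T)) = 2/(I*T))
x = 114 (x = 30 + 84 = 114)
p(h) = (114 + h)*(h + 4/(h**4*(4 + h)**2))/4 (p(h) = ((h + 114)*(h + (2/(((h*(4 + h)))*h))**2))/4 = ((114 + h)*(h + (2*(1/(h*(4 + h)))/h)**2))/4 = ((114 + h)*(h + (2/(h**2*(4 + h)))**2))/4 = ((114 + h)*(h + 4/(h**4*(4 + h)**2)))/4 = (114 + h)*(h + 4/(h**4*(4 + h)**2))/4)
40389 - p(-58) = 40389 - (114 - 58 + (1/4)*(-58)**5*(4 - 58)**2*(114 - 58))/((-58)**4*(4 - 58)**2) = 40389 - (114 - 58 + (1/4)*(-656356768)*(-54)**2*56)/(11316496*(-54)**2) = 40389 - (114 - 58 + (1/4)*(-656356768)*2916*56)/(11316496*2916) = 40389 - (114 - 58 - 26795108696832)/(11316496*2916) = 40389 - (-26795108696776)/(11316496*2916) = 40389 - 1*(-3349388587097/4124862792) = 40389 + 3349388587097/4124862792 = 169948471893185/4124862792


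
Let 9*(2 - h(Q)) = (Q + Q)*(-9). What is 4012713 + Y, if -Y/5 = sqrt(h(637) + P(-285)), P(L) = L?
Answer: 4012713 - 5*sqrt(991) ≈ 4.0126e+6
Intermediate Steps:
h(Q) = 2 + 2*Q (h(Q) = 2 - (Q + Q)*(-9)/9 = 2 - 2*Q*(-9)/9 = 2 - (-2)*Q = 2 + 2*Q)
Y = -5*sqrt(991) (Y = -5*sqrt((2 + 2*637) - 285) = -5*sqrt((2 + 1274) - 285) = -5*sqrt(1276 - 285) = -5*sqrt(991) ≈ -157.40)
4012713 + Y = 4012713 - 5*sqrt(991)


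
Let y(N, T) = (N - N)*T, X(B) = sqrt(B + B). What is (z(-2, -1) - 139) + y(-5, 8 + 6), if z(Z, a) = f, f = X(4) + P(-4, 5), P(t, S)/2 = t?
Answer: -147 + 2*sqrt(2) ≈ -144.17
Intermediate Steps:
P(t, S) = 2*t
X(B) = sqrt(2)*sqrt(B) (X(B) = sqrt(2*B) = sqrt(2)*sqrt(B))
f = -8 + 2*sqrt(2) (f = sqrt(2)*sqrt(4) + 2*(-4) = sqrt(2)*2 - 8 = 2*sqrt(2) - 8 = -8 + 2*sqrt(2) ≈ -5.1716)
z(Z, a) = -8 + 2*sqrt(2)
y(N, T) = 0 (y(N, T) = 0*T = 0)
(z(-2, -1) - 139) + y(-5, 8 + 6) = ((-8 + 2*sqrt(2)) - 139) + 0 = (-147 + 2*sqrt(2)) + 0 = -147 + 2*sqrt(2)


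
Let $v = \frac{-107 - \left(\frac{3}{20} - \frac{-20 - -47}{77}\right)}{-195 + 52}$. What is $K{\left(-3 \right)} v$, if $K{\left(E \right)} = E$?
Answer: $- \frac{493413}{220220} \approx -2.2405$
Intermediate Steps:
$v = \frac{164471}{220220}$ ($v = \frac{-107 - \left(\frac{3}{20} - \left(-20 + 47\right) \frac{1}{77}\right)}{-143} = \left(-107 + \left(- \frac{3}{20} + 27 \cdot \frac{1}{77}\right)\right) \left(- \frac{1}{143}\right) = \left(-107 + \left(- \frac{3}{20} + \frac{27}{77}\right)\right) \left(- \frac{1}{143}\right) = \left(-107 + \frac{309}{1540}\right) \left(- \frac{1}{143}\right) = \left(- \frac{164471}{1540}\right) \left(- \frac{1}{143}\right) = \frac{164471}{220220} \approx 0.74685$)
$K{\left(-3 \right)} v = \left(-3\right) \frac{164471}{220220} = - \frac{493413}{220220}$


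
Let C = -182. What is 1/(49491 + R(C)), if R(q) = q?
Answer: 1/49309 ≈ 2.0280e-5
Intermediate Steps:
1/(49491 + R(C)) = 1/(49491 - 182) = 1/49309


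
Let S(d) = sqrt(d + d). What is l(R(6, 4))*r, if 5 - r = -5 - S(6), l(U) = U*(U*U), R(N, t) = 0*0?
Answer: 0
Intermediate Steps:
R(N, t) = 0
S(d) = sqrt(2)*sqrt(d) (S(d) = sqrt(2*d) = sqrt(2)*sqrt(d))
l(U) = U**3 (l(U) = U*U**2 = U**3)
r = 10 + 2*sqrt(3) (r = 5 - (-5 - sqrt(2)*sqrt(6)) = 5 - (-5 - 2*sqrt(3)) = 5 + (5 + 2*sqrt(3)) = 10 + 2*sqrt(3) ≈ 13.464)
l(R(6, 4))*r = 0**3*(10 + 2*sqrt(3)) = 0*(10 + 2*sqrt(3)) = 0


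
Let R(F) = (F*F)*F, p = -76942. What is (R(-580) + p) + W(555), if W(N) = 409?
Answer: -195188533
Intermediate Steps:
R(F) = F³ (R(F) = F²*F = F³)
(R(-580) + p) + W(555) = ((-580)³ - 76942) + 409 = (-195112000 - 76942) + 409 = -195188942 + 409 = -195188533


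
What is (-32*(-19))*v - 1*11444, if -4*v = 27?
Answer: -15548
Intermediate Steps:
v = -27/4 (v = -¼*27 = -27/4 ≈ -6.7500)
(-32*(-19))*v - 1*11444 = -32*(-19)*(-27/4) - 1*11444 = 608*(-27/4) - 11444 = -4104 - 11444 = -15548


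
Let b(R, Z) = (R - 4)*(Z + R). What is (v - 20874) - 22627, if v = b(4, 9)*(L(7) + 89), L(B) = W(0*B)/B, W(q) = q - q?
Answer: -43501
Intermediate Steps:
W(q) = 0
b(R, Z) = (-4 + R)*(R + Z)
L(B) = 0 (L(B) = 0/B = 0)
v = 0 (v = (4² - 4*4 - 4*9 + 4*9)*(0 + 89) = (16 - 16 - 36 + 36)*89 = 0*89 = 0)
(v - 20874) - 22627 = (0 - 20874) - 22627 = -20874 - 22627 = -43501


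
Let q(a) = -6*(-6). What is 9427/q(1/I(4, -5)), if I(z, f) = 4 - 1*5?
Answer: 9427/36 ≈ 261.86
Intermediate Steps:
I(z, f) = -1 (I(z, f) = 4 - 5 = -1)
q(a) = 36
9427/q(1/I(4, -5)) = 9427/36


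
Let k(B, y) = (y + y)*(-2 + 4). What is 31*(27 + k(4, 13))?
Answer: 2449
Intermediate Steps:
k(B, y) = 4*y (k(B, y) = (2*y)*2 = 4*y)
31*(27 + k(4, 13)) = 31*(27 + 4*13) = 31*(27 + 52) = 31*79 = 2449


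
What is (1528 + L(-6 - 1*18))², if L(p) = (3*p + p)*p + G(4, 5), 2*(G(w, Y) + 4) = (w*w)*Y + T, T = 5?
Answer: 59923081/4 ≈ 1.4981e+7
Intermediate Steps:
G(w, Y) = -3/2 + Y*w²/2 (G(w, Y) = -4 + ((w*w)*Y + 5)/2 = -4 + (w²*Y + 5)/2 = -4 + (Y*w² + 5)/2 = -4 + (5 + Y*w²)/2 = -4 + (5/2 + Y*w²/2) = -3/2 + Y*w²/2)
L(p) = 77/2 + 4*p² (L(p) = (3*p + p)*p + (-3/2 + (½)*5*4²) = (4*p)*p + (-3/2 + (½)*5*16) = 4*p² + (-3/2 + 40) = 4*p² + 77/2 = 77/2 + 4*p²)
(1528 + L(-6 - 1*18))² = (1528 + (77/2 + 4*(-6 - 1*18)²))² = (1528 + (77/2 + 4*(-6 - 18)²))² = (1528 + (77/2 + 4*(-24)²))² = (1528 + (77/2 + 4*576))² = (1528 + (77/2 + 2304))² = (1528 + 4685/2)² = (7741/2)² = 59923081/4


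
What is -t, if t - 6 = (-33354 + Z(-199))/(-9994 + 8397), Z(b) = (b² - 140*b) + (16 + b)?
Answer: 24342/1597 ≈ 15.242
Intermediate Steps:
Z(b) = 16 + b² - 139*b
t = -24342/1597 (t = 6 + (-33354 + (16 + (-199)² - 139*(-199)))/(-9994 + 8397) = 6 + (-33354 + (16 + 39601 + 27661))/(-1597) = 6 + (-33354 + 67278)*(-1/1597) = 6 + 33924*(-1/1597) = 6 - 33924/1597 = -24342/1597 ≈ -15.242)
-t = -1*(-24342/1597) = 24342/1597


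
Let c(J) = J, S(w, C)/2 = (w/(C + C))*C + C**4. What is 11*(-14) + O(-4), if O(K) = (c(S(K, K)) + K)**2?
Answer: 253862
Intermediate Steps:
S(w, C) = w + 2*C**4 (S(w, C) = 2*((w/(C + C))*C + C**4) = 2*((w/((2*C)))*C + C**4) = 2*(((1/(2*C))*w)*C + C**4) = 2*((w/(2*C))*C + C**4) = 2*(w/2 + C**4) = 2*(C**4 + w/2) = w + 2*C**4)
O(K) = (2*K + 2*K**4)**2 (O(K) = ((K + 2*K**4) + K)**2 = (2*K + 2*K**4)**2)
11*(-14) + O(-4) = 11*(-14) + 4*(-4)**2*(1 + (-4)**3)**2 = -154 + 4*16*(1 - 64)**2 = -154 + 4*16*(-63)**2 = -154 + 4*16*3969 = -154 + 254016 = 253862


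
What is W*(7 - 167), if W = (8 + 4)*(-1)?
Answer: 1920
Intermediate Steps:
W = -12 (W = 12*(-1) = -12)
W*(7 - 167) = -12*(7 - 167) = -12*(-160) = 1920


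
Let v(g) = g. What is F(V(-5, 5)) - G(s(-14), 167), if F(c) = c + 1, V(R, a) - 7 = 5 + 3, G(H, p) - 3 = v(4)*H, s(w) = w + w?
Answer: 125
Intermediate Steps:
s(w) = 2*w
G(H, p) = 3 + 4*H
V(R, a) = 15 (V(R, a) = 7 + (5 + 3) = 7 + 8 = 15)
F(c) = 1 + c
F(V(-5, 5)) - G(s(-14), 167) = (1 + 15) - (3 + 4*(2*(-14))) = 16 - (3 + 4*(-28)) = 16 - (3 - 112) = 16 - 1*(-109) = 16 + 109 = 125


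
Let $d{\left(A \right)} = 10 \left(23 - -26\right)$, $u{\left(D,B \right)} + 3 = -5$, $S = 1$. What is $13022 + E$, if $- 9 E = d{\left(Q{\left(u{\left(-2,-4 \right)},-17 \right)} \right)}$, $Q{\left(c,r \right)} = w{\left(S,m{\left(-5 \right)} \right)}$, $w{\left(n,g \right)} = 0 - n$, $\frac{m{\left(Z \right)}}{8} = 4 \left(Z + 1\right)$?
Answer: $\frac{116708}{9} \approx 12968.0$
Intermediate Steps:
$m{\left(Z \right)} = 32 + 32 Z$ ($m{\left(Z \right)} = 8 \cdot 4 \left(Z + 1\right) = 8 \cdot 4 \left(1 + Z\right) = 8 \left(4 + 4 Z\right) = 32 + 32 Z$)
$u{\left(D,B \right)} = -8$ ($u{\left(D,B \right)} = -3 - 5 = -8$)
$w{\left(n,g \right)} = - n$
$Q{\left(c,r \right)} = -1$ ($Q{\left(c,r \right)} = \left(-1\right) 1 = -1$)
$d{\left(A \right)} = 490$ ($d{\left(A \right)} = 10 \left(23 + 26\right) = 10 \cdot 49 = 490$)
$E = - \frac{490}{9}$ ($E = \left(- \frac{1}{9}\right) 490 = - \frac{490}{9} \approx -54.444$)
$13022 + E = 13022 - \frac{490}{9} = \frac{116708}{9}$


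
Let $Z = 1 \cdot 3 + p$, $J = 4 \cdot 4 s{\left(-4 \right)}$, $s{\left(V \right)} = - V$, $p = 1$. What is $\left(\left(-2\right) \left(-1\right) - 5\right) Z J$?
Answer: $-768$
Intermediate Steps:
$J = 64$ ($J = 4 \cdot 4 \left(\left(-1\right) \left(-4\right)\right) = 16 \cdot 4 = 64$)
$Z = 4$ ($Z = 1 \cdot 3 + 1 = 3 + 1 = 4$)
$\left(\left(-2\right) \left(-1\right) - 5\right) Z J = \left(\left(-2\right) \left(-1\right) - 5\right) 4 \cdot 64 = \left(2 - 5\right) 4 \cdot 64 = \left(-3\right) 4 \cdot 64 = \left(-12\right) 64 = -768$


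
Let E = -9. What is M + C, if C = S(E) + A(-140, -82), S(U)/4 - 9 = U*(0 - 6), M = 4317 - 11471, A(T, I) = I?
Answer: -6984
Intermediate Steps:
M = -7154
S(U) = 36 - 24*U (S(U) = 36 + 4*(U*(0 - 6)) = 36 + 4*(U*(-6)) = 36 + 4*(-6*U) = 36 - 24*U)
C = 170 (C = (36 - 24*(-9)) - 82 = (36 + 216) - 82 = 252 - 82 = 170)
M + C = -7154 + 170 = -6984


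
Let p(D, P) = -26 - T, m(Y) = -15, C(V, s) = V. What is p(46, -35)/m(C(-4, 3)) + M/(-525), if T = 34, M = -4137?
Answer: 297/25 ≈ 11.880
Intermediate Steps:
p(D, P) = -60 (p(D, P) = -26 - 1*34 = -26 - 34 = -60)
p(46, -35)/m(C(-4, 3)) + M/(-525) = -60/(-15) - 4137/(-525) = -60*(-1/15) - 4137*(-1/525) = 4 + 197/25 = 297/25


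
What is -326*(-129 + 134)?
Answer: -1630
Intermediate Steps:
-326*(-129 + 134) = -326*5 = -1630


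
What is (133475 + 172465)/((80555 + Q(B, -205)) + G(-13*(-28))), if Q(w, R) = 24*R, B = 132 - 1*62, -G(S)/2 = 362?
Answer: 305940/74911 ≈ 4.0840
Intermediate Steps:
G(S) = -724 (G(S) = -2*362 = -724)
B = 70 (B = 132 - 62 = 70)
(133475 + 172465)/((80555 + Q(B, -205)) + G(-13*(-28))) = (133475 + 172465)/((80555 + 24*(-205)) - 724) = 305940/((80555 - 4920) - 724) = 305940/(75635 - 724) = 305940/74911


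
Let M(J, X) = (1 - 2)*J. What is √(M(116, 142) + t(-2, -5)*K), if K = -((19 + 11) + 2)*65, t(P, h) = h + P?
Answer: 2*√3611 ≈ 120.18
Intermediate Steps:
t(P, h) = P + h
M(J, X) = -J
K = -2080 (K = -(30 + 2)*65 = -1*32*65 = -32*65 = -2080)
√(M(116, 142) + t(-2, -5)*K) = √(-1*116 + (-2 - 5)*(-2080)) = √(-116 - 7*(-2080)) = √(-116 + 14560) = √14444 = 2*√3611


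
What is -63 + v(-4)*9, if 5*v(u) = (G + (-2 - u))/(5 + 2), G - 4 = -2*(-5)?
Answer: -2061/35 ≈ -58.886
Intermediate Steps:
G = 14 (G = 4 - 2*(-5) = 4 + 10 = 14)
v(u) = 12/35 - u/35 (v(u) = ((14 + (-2 - u))/(5 + 2))/5 = ((12 - u)/7)/5 = ((12 - u)*(1/7))/5 = (12/7 - u/7)/5 = 12/35 - u/35)
-63 + v(-4)*9 = -63 + (12/35 - 1/35*(-4))*9 = -63 + (12/35 + 4/35)*9 = -63 + (16/35)*9 = -63 + 144/35 = -2061/35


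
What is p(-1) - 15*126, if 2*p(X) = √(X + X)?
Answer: -1890 + I*√2/2 ≈ -1890.0 + 0.70711*I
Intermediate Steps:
p(X) = √2*√X/2 (p(X) = √(X + X)/2 = √(2*X)/2 = (√2*√X)/2 = √2*√X/2)
p(-1) - 15*126 = √2*√(-1)/2 - 15*126 = √2*I/2 - 1890 = I*√2/2 - 1890 = -1890 + I*√2/2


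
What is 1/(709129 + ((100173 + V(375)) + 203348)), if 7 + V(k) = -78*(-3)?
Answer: 1/1012877 ≈ 9.8729e-7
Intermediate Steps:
V(k) = 227 (V(k) = -7 - 78*(-3) = -7 + 234 = 227)
1/(709129 + ((100173 + V(375)) + 203348)) = 1/(709129 + ((100173 + 227) + 203348)) = 1/(709129 + (100400 + 203348)) = 1/(709129 + 303748) = 1/1012877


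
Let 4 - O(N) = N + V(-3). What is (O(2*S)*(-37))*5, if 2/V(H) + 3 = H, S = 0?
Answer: -2405/3 ≈ -801.67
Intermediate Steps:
V(H) = 2/(-3 + H)
O(N) = 13/3 - N (O(N) = 4 - (N + 2/(-3 - 3)) = 4 - (N + 2/(-6)) = 4 - (N + 2*(-⅙)) = 4 - (N - ⅓) = 4 - (-⅓ + N) = 4 + (⅓ - N) = 13/3 - N)
(O(2*S)*(-37))*5 = ((13/3 - 2*0)*(-37))*5 = ((13/3 - 1*0)*(-37))*5 = ((13/3 + 0)*(-37))*5 = ((13/3)*(-37))*5 = -481/3*5 = -2405/3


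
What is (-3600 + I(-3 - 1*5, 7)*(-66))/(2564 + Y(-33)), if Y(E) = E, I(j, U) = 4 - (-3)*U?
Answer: -5250/2531 ≈ -2.0743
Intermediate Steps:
I(j, U) = 4 + 3*U
(-3600 + I(-3 - 1*5, 7)*(-66))/(2564 + Y(-33)) = (-3600 + (4 + 3*7)*(-66))/(2564 - 33) = (-3600 + (4 + 21)*(-66))/2531 = (-3600 + 25*(-66))*(1/2531) = (-3600 - 1650)*(1/2531) = -5250*1/2531 = -5250/2531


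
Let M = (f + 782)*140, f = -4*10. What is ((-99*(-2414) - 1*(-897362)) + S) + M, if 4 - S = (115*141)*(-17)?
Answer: 1515887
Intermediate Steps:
f = -40
S = 275659 (S = 4 - 115*141*(-17) = 4 - 16215*(-17) = 4 - 1*(-275655) = 4 + 275655 = 275659)
M = 103880 (M = (-40 + 782)*140 = 742*140 = 103880)
((-99*(-2414) - 1*(-897362)) + S) + M = ((-99*(-2414) - 1*(-897362)) + 275659) + 103880 = ((238986 + 897362) + 275659) + 103880 = (1136348 + 275659) + 103880 = 1412007 + 103880 = 1515887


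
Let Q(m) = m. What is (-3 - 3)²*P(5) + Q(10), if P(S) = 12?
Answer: 442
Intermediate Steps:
(-3 - 3)²*P(5) + Q(10) = (-3 - 3)²*12 + 10 = (-6)²*12 + 10 = 36*12 + 10 = 432 + 10 = 442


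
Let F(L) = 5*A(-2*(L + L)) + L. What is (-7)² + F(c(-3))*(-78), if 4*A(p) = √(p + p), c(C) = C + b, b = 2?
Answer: 127 - 195*√2 ≈ -148.77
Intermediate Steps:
c(C) = 2 + C (c(C) = C + 2 = 2 + C)
A(p) = √2*√p/4 (A(p) = √(p + p)/4 = √(2*p)/4 = (√2*√p)/4 = √2*√p/4)
F(L) = L + 5*√2*√(-L)/2 (F(L) = 5*(√2*√(-2*(L + L))/4) + L = 5*(√2*√(-4*L)/4) + L = 5*(√2*(2*√(-L))/4) + L = 5*(√2*√(-L)/2) + L = 5*√2*√(-L)/2 + L = L + 5*√2*√(-L)/2)
(-7)² + F(c(-3))*(-78) = (-7)² + ((2 - 3) + 5*√2*√(-(2 - 3))/2)*(-78) = 49 + (-1 + 5*√2*√(-1*(-1))/2)*(-78) = 49 + (-1 + 5*√2*√1/2)*(-78) = 49 + (-1 + (5/2)*√2*1)*(-78) = 49 + (-1 + 5*√2/2)*(-78) = 49 + (78 - 195*√2) = 127 - 195*√2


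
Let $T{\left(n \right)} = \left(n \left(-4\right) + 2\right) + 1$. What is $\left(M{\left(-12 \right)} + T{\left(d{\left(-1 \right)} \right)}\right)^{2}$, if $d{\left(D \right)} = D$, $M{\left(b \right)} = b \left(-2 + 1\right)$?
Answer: $361$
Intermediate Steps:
$M{\left(b \right)} = - b$ ($M{\left(b \right)} = b \left(-1\right) = - b$)
$T{\left(n \right)} = 3 - 4 n$ ($T{\left(n \right)} = \left(- 4 n + 2\right) + 1 = \left(2 - 4 n\right) + 1 = 3 - 4 n$)
$\left(M{\left(-12 \right)} + T{\left(d{\left(-1 \right)} \right)}\right)^{2} = \left(\left(-1\right) \left(-12\right) + \left(3 - -4\right)\right)^{2} = \left(12 + \left(3 + 4\right)\right)^{2} = \left(12 + 7\right)^{2} = 19^{2} = 361$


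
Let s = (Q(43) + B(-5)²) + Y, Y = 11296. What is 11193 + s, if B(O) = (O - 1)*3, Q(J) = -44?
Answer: 22769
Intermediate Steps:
B(O) = -3 + 3*O (B(O) = (-1 + O)*3 = -3 + 3*O)
s = 11576 (s = (-44 + (-3 + 3*(-5))²) + 11296 = (-44 + (-3 - 15)²) + 11296 = (-44 + (-18)²) + 11296 = (-44 + 324) + 11296 = 280 + 11296 = 11576)
11193 + s = 11193 + 11576 = 22769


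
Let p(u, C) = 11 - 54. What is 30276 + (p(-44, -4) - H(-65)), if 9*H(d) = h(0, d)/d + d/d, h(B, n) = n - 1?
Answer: 17686174/585 ≈ 30233.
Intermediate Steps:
h(B, n) = -1 + n
p(u, C) = -43
H(d) = ⅑ + (-1 + d)/(9*d) (H(d) = ((-1 + d)/d + d/d)/9 = ((-1 + d)/d + 1)/9 = (1 + (-1 + d)/d)/9 = ⅑ + (-1 + d)/(9*d))
30276 + (p(-44, -4) - H(-65)) = 30276 + (-43 - (-1 + 2*(-65))/(9*(-65))) = 30276 + (-43 - (-1)*(-1 - 130)/(9*65)) = 30276 + (-43 - (-1)*(-131)/(9*65)) = 30276 + (-43 - 1*131/585) = 30276 + (-43 - 131/585) = 30276 - 25286/585 = 17686174/585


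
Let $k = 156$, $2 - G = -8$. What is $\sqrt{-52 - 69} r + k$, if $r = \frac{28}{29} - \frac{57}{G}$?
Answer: $156 - \frac{15103 i}{290} \approx 156.0 - 52.079 i$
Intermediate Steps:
$G = 10$ ($G = 2 - -8 = 2 + 8 = 10$)
$r = - \frac{1373}{290}$ ($r = \frac{28}{29} - \frac{57}{10} = - \frac{1373}{290} \approx -4.7345$)
$\sqrt{-52 - 69} r + k = \sqrt{-52 - 69} \left(- \frac{1373}{290}\right) + 156 = \sqrt{-121} \left(- \frac{1373}{290}\right) + 156 = 11 i \left(- \frac{1373}{290}\right) + 156 = - \frac{15103 i}{290} + 156 = 156 - \frac{15103 i}{290}$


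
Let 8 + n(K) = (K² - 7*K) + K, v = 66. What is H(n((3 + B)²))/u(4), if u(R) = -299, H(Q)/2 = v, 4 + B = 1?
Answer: -132/299 ≈ -0.44147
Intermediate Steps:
B = -3 (B = -4 + 1 = -3)
n(K) = -8 + K² - 6*K (n(K) = -8 + ((K² - 7*K) + K) = -8 + (K² - 6*K) = -8 + K² - 6*K)
H(Q) = 132 (H(Q) = 2*66 = 132)
H(n((3 + B)²))/u(4) = 132/(-299) = 132*(-1/299) = -132/299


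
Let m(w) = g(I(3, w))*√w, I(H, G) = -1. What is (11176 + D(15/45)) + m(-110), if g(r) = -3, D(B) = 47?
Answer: 11223 - 3*I*√110 ≈ 11223.0 - 31.464*I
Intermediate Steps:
m(w) = -3*√w
(11176 + D(15/45)) + m(-110) = (11176 + 47) - 3*I*√110 = 11223 - 3*I*√110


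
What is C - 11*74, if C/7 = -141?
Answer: -1801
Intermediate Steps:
C = -987 (C = 7*(-141) = -987)
C - 11*74 = -987 - 11*74 = -987 - 814 = -1801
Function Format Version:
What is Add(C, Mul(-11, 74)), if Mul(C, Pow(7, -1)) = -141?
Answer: -1801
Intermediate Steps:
C = -987 (C = Mul(7, -141) = -987)
Add(C, Mul(-11, 74)) = Add(-987, Mul(-11, 74)) = Add(-987, -814) = -1801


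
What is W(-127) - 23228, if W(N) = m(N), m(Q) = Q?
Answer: -23355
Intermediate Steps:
W(N) = N
W(-127) - 23228 = -127 - 23228 = -23355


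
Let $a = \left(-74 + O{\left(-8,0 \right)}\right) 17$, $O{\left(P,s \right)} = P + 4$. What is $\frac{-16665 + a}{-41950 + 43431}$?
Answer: $- \frac{17991}{1481} \approx -12.148$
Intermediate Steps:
$O{\left(P,s \right)} = 4 + P$
$a = -1326$ ($a = \left(-74 + \left(4 - 8\right)\right) 17 = \left(-74 - 4\right) 17 = \left(-78\right) 17 = -1326$)
$\frac{-16665 + a}{-41950 + 43431} = \frac{-16665 - 1326}{-41950 + 43431} = - \frac{17991}{1481}$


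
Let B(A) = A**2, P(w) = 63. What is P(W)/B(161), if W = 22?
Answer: 9/3703 ≈ 0.0024305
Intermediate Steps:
P(W)/B(161) = 63/(161**2) = 63/25921 = 63*(1/25921) = 9/3703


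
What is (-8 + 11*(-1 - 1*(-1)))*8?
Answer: -64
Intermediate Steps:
(-8 + 11*(-1 - 1*(-1)))*8 = (-8 + 11*(-1 + 1))*8 = (-8 + 11*0)*8 = (-8 + 0)*8 = -8*8 = -64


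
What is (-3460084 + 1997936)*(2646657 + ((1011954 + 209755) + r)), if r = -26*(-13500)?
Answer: -6169337558168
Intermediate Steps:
r = 351000
(-3460084 + 1997936)*(2646657 + ((1011954 + 209755) + r)) = (-3460084 + 1997936)*(2646657 + ((1011954 + 209755) + 351000)) = -1462148*(2646657 + (1221709 + 351000)) = -1462148*(2646657 + 1572709) = -1462148*4219366 = -6169337558168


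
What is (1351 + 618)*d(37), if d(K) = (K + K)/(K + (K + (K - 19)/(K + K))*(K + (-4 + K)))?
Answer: 5391122/97829 ≈ 55.108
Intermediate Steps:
d(K) = 2*K/(K + (-4 + 2*K)*(K + (-19 + K)/(2*K))) (d(K) = (2*K)/(K + (K + (-19 + K)/((2*K)))*(-4 + 2*K)) = (2*K)/(K + (K + (-19 + K)*(1/(2*K)))*(-4 + 2*K)) = (2*K)/(K + (K + (-19 + K)/(2*K))*(-4 + 2*K)) = (2*K)/(K + (-4 + 2*K)*(K + (-19 + K)/(2*K))) = 2*K/(K + (-4 + 2*K)*(K + (-19 + K)/(2*K))))
(1351 + 618)*d(37) = (1351 + 618)*(2*37**2/(38 - 21*37 - 2*37**2 + 2*37**3)) = 1969*(2*1369/(38 - 777 - 2*1369 + 2*50653)) = 1969*(2*1369/(38 - 777 - 2738 + 101306)) = 1969*(2*1369/97829) = 1969*(2*1369*(1/97829)) = 1969*(2738/97829) = 5391122/97829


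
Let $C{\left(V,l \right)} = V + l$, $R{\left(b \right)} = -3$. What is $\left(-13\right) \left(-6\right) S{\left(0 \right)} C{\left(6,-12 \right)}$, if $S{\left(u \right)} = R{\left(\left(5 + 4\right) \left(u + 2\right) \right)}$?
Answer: $1404$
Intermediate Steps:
$S{\left(u \right)} = -3$
$\left(-13\right) \left(-6\right) S{\left(0 \right)} C{\left(6,-12 \right)} = \left(-13\right) \left(-6\right) \left(-3\right) \left(6 - 12\right) = 78 \left(-3\right) \left(-6\right) = \left(-234\right) \left(-6\right) = 1404$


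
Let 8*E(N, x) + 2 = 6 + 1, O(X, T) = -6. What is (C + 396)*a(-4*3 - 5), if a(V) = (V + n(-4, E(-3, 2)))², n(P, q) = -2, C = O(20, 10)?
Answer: 140790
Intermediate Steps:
E(N, x) = 5/8 (E(N, x) = -¼ + (6 + 1)/8 = -¼ + (⅛)*7 = -¼ + 7/8 = 5/8)
C = -6
a(V) = (-2 + V)² (a(V) = (V - 2)² = (-2 + V)²)
(C + 396)*a(-4*3 - 5) = (-6 + 396)*(-2 + (-4*3 - 5))² = 390*(-2 + (-12 - 5))² = 390*(-2 - 17)² = 390*(-19)² = 390*361 = 140790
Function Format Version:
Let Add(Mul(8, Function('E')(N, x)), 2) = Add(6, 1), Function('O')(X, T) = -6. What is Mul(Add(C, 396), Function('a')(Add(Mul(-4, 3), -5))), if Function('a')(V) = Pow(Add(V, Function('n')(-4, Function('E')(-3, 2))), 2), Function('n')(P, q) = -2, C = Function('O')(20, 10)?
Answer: 140790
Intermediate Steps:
Function('E')(N, x) = Rational(5, 8) (Function('E')(N, x) = Add(Rational(-1, 4), Mul(Rational(1, 8), Add(6, 1))) = Add(Rational(-1, 4), Mul(Rational(1, 8), 7)) = Add(Rational(-1, 4), Rational(7, 8)) = Rational(5, 8))
C = -6
Function('a')(V) = Pow(Add(-2, V), 2) (Function('a')(V) = Pow(Add(V, -2), 2) = Pow(Add(-2, V), 2))
Mul(Add(C, 396), Function('a')(Add(Mul(-4, 3), -5))) = Mul(Add(-6, 396), Pow(Add(-2, Add(Mul(-4, 3), -5)), 2)) = Mul(390, Pow(Add(-2, Add(-12, -5)), 2)) = Mul(390, Pow(Add(-2, -17), 2)) = Mul(390, Pow(-19, 2)) = Mul(390, 361) = 140790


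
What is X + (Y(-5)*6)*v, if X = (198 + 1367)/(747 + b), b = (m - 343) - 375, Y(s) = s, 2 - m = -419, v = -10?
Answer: 27313/90 ≈ 303.48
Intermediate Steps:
m = 421 (m = 2 - 1*(-419) = 2 + 419 = 421)
b = -297 (b = (421 - 343) - 375 = 78 - 375 = -297)
X = 313/90 (X = (198 + 1367)/(747 - 297) = 1565/450 = 1565*(1/450) = 313/90 ≈ 3.4778)
X + (Y(-5)*6)*v = 313/90 - 5*6*(-10) = 313/90 - 30*(-10) = 313/90 + 300 = 27313/90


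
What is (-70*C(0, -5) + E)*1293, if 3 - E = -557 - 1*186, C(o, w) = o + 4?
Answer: 602538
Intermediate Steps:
C(o, w) = 4 + o
E = 746 (E = 3 - (-557 - 1*186) = 3 - (-557 - 186) = 3 - 1*(-743) = 3 + 743 = 746)
(-70*C(0, -5) + E)*1293 = (-70*(4 + 0) + 746)*1293 = (-70*4 + 746)*1293 = (-280 + 746)*1293 = 466*1293 = 602538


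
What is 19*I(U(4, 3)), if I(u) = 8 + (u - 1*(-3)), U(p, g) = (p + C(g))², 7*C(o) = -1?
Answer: 24092/49 ≈ 491.67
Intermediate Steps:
C(o) = -⅐ (C(o) = (⅐)*(-1) = -⅐)
U(p, g) = (-⅐ + p)² (U(p, g) = (p - ⅐)² = (-⅐ + p)²)
I(u) = 11 + u (I(u) = 8 + (u + 3) = 8 + (3 + u) = 11 + u)
19*I(U(4, 3)) = 19*(11 + (-1 + 7*4)²/49) = 19*(11 + (-1 + 28)²/49) = 19*(11 + (1/49)*27²) = 19*(11 + (1/49)*729) = 19*(11 + 729/49) = 19*(1268/49) = 24092/49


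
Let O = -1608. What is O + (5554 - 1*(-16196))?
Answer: 20142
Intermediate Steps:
O + (5554 - 1*(-16196)) = -1608 + (5554 - 1*(-16196)) = -1608 + (5554 + 16196) = -1608 + 21750 = 20142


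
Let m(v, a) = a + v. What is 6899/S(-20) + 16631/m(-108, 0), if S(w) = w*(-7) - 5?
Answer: -55559/540 ≈ -102.89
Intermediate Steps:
S(w) = -5 - 7*w (S(w) = -7*w - 5 = -5 - 7*w)
6899/S(-20) + 16631/m(-108, 0) = 6899/(-5 - 7*(-20)) + 16631/(0 - 108) = 6899/(-5 + 140) + 16631/(-108) = 6899/135 + 16631*(-1/108) = 6899*(1/135) - 16631/108 = 6899/135 - 16631/108 = -55559/540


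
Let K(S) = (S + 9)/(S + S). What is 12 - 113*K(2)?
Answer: -1195/4 ≈ -298.75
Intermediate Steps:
K(S) = (9 + S)/(2*S) (K(S) = (9 + S)/((2*S)) = (9 + S)*(1/(2*S)) = (9 + S)/(2*S))
12 - 113*K(2) = 12 - 113*(9 + 2)/(2*2) = 12 - 113*11/(2*2) = 12 - 113*11/4 = 12 - 1243/4 = -1195/4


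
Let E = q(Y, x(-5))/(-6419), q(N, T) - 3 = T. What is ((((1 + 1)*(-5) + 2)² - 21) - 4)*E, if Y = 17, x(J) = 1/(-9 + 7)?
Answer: -195/12838 ≈ -0.015189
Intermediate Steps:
x(J) = -½ (x(J) = 1/(-2) = -½)
q(N, T) = 3 + T
E = -5/12838 (E = (3 - ½)/(-6419) = (5/2)*(-1/6419) = -5/12838 ≈ -0.00038947)
((((1 + 1)*(-5) + 2)² - 21) - 4)*E = ((((1 + 1)*(-5) + 2)² - 21) - 4)*(-5/12838) = (((2*(-5) + 2)² - 21) - 4)*(-5/12838) = (((-10 + 2)² - 21) - 4)*(-5/12838) = (((-8)² - 21) - 4)*(-5/12838) = ((64 - 21) - 4)*(-5/12838) = (43 - 4)*(-5/12838) = 39*(-5/12838) = -195/12838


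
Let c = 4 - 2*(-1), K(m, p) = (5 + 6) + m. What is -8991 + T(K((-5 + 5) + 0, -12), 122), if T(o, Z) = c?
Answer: -8985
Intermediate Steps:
K(m, p) = 11 + m
c = 6 (c = 4 + 2 = 6)
T(o, Z) = 6
-8991 + T(K((-5 + 5) + 0, -12), 122) = -8991 + 6 = -8985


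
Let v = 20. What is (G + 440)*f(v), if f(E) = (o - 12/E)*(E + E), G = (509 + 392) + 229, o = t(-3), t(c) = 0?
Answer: -37680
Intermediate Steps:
o = 0
G = 1130 (G = 901 + 229 = 1130)
f(E) = -24 (f(E) = (0 - 12/E)*(E + E) = (-12/E)*(2*E) = -24)
(G + 440)*f(v) = (1130 + 440)*(-24) = 1570*(-24) = -37680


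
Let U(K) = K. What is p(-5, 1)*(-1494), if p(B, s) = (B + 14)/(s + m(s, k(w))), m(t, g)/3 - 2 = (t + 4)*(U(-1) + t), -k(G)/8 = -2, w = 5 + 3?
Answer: -13446/7 ≈ -1920.9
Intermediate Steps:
w = 8
k(G) = 16 (k(G) = -8*(-2) = 16)
m(t, g) = 6 + 3*(-1 + t)*(4 + t) (m(t, g) = 6 + 3*((t + 4)*(-1 + t)) = 6 + 3*((4 + t)*(-1 + t)) = 6 + 3*((-1 + t)*(4 + t)) = 6 + 3*(-1 + t)*(4 + t))
p(B, s) = (14 + B)/(-6 + 3*s² + 10*s) (p(B, s) = (B + 14)/(s + (-6 + 3*s² + 9*s)) = (14 + B)/(-6 + 3*s² + 10*s))
p(-5, 1)*(-1494) = ((14 - 5)/(-6 + 3*1² + 10*1))*(-1494) = (9/(-6 + 3*1 + 10))*(-1494) = (9/(-6 + 3 + 10))*(-1494) = (9/7)*(-1494) = -13446/7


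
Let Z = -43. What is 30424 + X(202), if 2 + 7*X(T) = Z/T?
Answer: 43019089/1414 ≈ 30424.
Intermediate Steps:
X(T) = -2/7 - 43/(7*T) (X(T) = -2/7 + (-43/T)/7 = -2/7 - 43/(7*T))
30424 + X(202) = 30424 + (1/7)*(-43 - 2*202)/202 = 30424 + (1/7)*(1/202)*(-43 - 404) = 30424 + (1/7)*(1/202)*(-447) = 30424 - 447/1414 = 43019089/1414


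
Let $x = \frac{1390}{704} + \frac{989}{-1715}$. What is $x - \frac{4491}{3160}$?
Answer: $- \frac{1118209}{47690720} \approx -0.023447$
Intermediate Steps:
$x = \frac{843797}{603680}$ ($x = 1390 \cdot \frac{1}{704} + 989 \left(- \frac{1}{1715}\right) = \frac{695}{352} - \frac{989}{1715} = \frac{843797}{603680} \approx 1.3978$)
$x - \frac{4491}{3160} = \frac{843797}{603680} - \frac{4491}{3160} = - \frac{1118209}{47690720}$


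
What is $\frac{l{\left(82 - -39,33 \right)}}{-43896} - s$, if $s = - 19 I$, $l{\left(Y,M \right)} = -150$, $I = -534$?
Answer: $- \frac{74228111}{7316} \approx -10146.0$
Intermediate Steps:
$s = 10146$ ($s = \left(-19\right) \left(-534\right) = 10146$)
$\frac{l{\left(82 - -39,33 \right)}}{-43896} - s = - \frac{150}{-43896} - 10146 = \left(-150\right) \left(- \frac{1}{43896}\right) - 10146 = \frac{25}{7316} - 10146 = - \frac{74228111}{7316}$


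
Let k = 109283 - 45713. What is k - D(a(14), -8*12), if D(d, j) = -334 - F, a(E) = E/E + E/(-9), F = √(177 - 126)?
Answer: 63904 + √51 ≈ 63911.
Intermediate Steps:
F = √51 ≈ 7.1414
a(E) = 1 - E/9 (a(E) = 1 + E*(-⅑) = 1 - E/9)
D(d, j) = -334 - √51
k = 63570
k - D(a(14), -8*12) = 63570 - (-334 - √51) = 63570 + (334 + √51) = 63904 + √51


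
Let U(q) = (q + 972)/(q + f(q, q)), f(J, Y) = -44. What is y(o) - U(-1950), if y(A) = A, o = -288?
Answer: -287625/997 ≈ -288.49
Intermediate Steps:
U(q) = (972 + q)/(-44 + q) (U(q) = (q + 972)/(q - 44) = (972 + q)/(-44 + q))
y(o) - U(-1950) = -288 - (972 - 1950)/(-44 - 1950) = -288 - (-978)/(-1994) = -288 - (-1)*(-978)/1994 = -288 - 1*489/997 = -288 - 489/997 = -287625/997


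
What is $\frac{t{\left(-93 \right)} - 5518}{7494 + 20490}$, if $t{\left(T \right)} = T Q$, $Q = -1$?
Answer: $- \frac{5425}{27984} \approx -0.19386$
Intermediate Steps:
$t{\left(T \right)} = - T$ ($t{\left(T \right)} = T \left(-1\right) = - T$)
$\frac{t{\left(-93 \right)} - 5518}{7494 + 20490} = \frac{\left(-1\right) \left(-93\right) - 5518}{7494 + 20490} = \frac{93 - 5518}{27984} = \left(-5425\right) \frac{1}{27984} = - \frac{5425}{27984}$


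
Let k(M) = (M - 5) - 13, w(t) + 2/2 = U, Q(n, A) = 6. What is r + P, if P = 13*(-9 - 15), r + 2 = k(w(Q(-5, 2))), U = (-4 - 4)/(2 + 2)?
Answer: -335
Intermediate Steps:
U = -2 (U = -8/4 = -8*¼ = -2)
w(t) = -3 (w(t) = -1 - 2 = -3)
k(M) = -18 + M (k(M) = (-5 + M) - 13 = -18 + M)
r = -23 (r = -2 + (-18 - 3) = -2 - 21 = -23)
P = -312 (P = 13*(-24) = -312)
r + P = -23 - 312 = -335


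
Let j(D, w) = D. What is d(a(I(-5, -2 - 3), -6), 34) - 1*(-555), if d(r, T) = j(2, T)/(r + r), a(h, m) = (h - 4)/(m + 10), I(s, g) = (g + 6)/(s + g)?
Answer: 22715/41 ≈ 554.02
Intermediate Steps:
I(s, g) = (6 + g)/(g + s)
a(h, m) = (-4 + h)/(10 + m)
d(r, T) = 1/r (d(r, T) = 2/(r + r) = 2/((2*r)) = 2*(1/(2*r)) = 1/r)
d(a(I(-5, -2 - 3), -6), 34) - 1*(-555) = 1/((-4 + (6 + (-2 - 3))/((-2 - 3) - 5))/(10 - 6)) - 1*(-555) = 1/((-4 + (6 - 5)/(-5 - 5))/4) + 555 = 1/((-4 + 1/(-10))/4) + 555 = 1/((-4 - 1/10*1)/4) + 555 = 1/((-4 - 1/10)/4) + 555 = 1/((1/4)*(-41/10)) + 555 = 1/(-41/40) + 555 = -40/41 + 555 = 22715/41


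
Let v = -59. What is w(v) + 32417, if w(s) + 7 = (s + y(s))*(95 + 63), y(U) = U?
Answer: 13766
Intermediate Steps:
w(s) = -7 + 316*s (w(s) = -7 + (s + s)*(95 + 63) = -7 + (2*s)*158 = -7 + 316*s)
w(v) + 32417 = (-7 + 316*(-59)) + 32417 = (-7 - 18644) + 32417 = -18651 + 32417 = 13766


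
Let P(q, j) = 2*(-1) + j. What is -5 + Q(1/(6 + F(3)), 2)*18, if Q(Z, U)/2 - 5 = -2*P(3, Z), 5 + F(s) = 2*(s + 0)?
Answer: 2161/7 ≈ 308.71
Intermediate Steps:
P(q, j) = -2 + j
F(s) = -5 + 2*s (F(s) = -5 + 2*(s + 0) = -5 + 2*s)
Q(Z, U) = 18 - 4*Z (Q(Z, U) = 10 + 2*(-2*(-2 + Z)) = 10 + 2*(4 - 2*Z) = 10 + (8 - 4*Z) = 18 - 4*Z)
-5 + Q(1/(6 + F(3)), 2)*18 = -5 + (18 - 4/(6 + (-5 + 2*3)))*18 = -5 + (18 - 4/(6 + (-5 + 6)))*18 = -5 + (18 - 4/(6 + 1))*18 = -5 + (18 - 4/7)*18 = -5 + (122/7)*18 = -5 + 2196/7 = 2161/7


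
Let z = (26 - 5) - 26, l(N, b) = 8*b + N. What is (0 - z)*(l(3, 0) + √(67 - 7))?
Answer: 15 + 10*√15 ≈ 53.730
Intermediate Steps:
l(N, b) = N + 8*b
z = -5 (z = 21 - 26 = -5)
(0 - z)*(l(3, 0) + √(67 - 7)) = (0 - 1*(-5))*((3 + 8*0) + √(67 - 7)) = (0 + 5)*((3 + 0) + √60) = 5*(3 + 2*√15) = 15 + 10*√15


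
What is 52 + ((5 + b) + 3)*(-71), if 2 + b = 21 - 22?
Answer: -303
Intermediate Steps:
b = -3 (b = -2 + (21 - 22) = -2 - 1 = -3)
52 + ((5 + b) + 3)*(-71) = 52 + ((5 - 3) + 3)*(-71) = 52 + (2 + 3)*(-71) = 52 + 5*(-71) = 52 - 355 = -303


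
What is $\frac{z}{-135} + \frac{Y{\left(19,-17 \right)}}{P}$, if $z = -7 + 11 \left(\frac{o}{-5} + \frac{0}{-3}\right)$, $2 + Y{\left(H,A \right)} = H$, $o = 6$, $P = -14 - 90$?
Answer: $- \frac{971}{70200} \approx -0.013832$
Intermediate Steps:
$P = -104$
$Y{\left(H,A \right)} = -2 + H$
$z = - \frac{101}{5}$ ($z = -7 + 11 \left(\frac{6}{-5} + \frac{0}{-3}\right) = -7 + 11 \left(6 \left(- \frac{1}{5}\right) + 0 \left(- \frac{1}{3}\right)\right) = -7 + 11 \left(- \frac{6}{5} + 0\right) = -7 + 11 \left(- \frac{6}{5}\right) = -7 - \frac{66}{5} = - \frac{101}{5} \approx -20.2$)
$\frac{z}{-135} + \frac{Y{\left(19,-17 \right)}}{P} = - \frac{101}{5 \left(-135\right)} + \frac{-2 + 19}{-104} = \left(- \frac{101}{5}\right) \left(- \frac{1}{135}\right) + 17 \left(- \frac{1}{104}\right) = \frac{101}{675} - \frac{17}{104} = - \frac{971}{70200}$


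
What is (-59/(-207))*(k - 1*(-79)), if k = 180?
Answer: 15281/207 ≈ 73.821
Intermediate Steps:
(-59/(-207))*(k - 1*(-79)) = (-59/(-207))*(180 - 1*(-79)) = (-59*(-1/207))*(180 + 79) = (59/207)*259 = 15281/207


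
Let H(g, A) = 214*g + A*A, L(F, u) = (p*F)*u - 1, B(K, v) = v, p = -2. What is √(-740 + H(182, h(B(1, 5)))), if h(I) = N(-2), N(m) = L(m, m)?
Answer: √38289 ≈ 195.68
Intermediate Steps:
L(F, u) = -1 - 2*F*u (L(F, u) = (-2*F)*u - 1 = -2*F*u - 1 = -1 - 2*F*u)
N(m) = -1 - 2*m² (N(m) = -1 - 2*m*m = -1 - 2*m²)
h(I) = -9 (h(I) = -1 - 2*(-2)² = -1 - 2*4 = -1 - 8 = -9)
H(g, A) = A² + 214*g (H(g, A) = 214*g + A² = A² + 214*g)
√(-740 + H(182, h(B(1, 5)))) = √(-740 + ((-9)² + 214*182)) = √(-740 + (81 + 38948)) = √(-740 + 39029) = √38289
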